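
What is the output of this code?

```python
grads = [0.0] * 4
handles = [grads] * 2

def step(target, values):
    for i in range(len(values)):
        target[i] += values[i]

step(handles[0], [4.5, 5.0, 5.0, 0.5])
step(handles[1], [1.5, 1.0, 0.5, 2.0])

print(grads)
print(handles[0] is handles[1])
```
[6.0, 6.0, 5.5, 2.5]
True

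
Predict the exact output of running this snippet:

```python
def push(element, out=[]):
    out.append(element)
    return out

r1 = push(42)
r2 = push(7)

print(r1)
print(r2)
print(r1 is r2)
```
[42, 7]
[42, 7]
True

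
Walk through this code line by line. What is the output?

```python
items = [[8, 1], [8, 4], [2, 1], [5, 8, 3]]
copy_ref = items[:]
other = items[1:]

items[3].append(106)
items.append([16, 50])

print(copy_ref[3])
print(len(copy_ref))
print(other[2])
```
[5, 8, 3, 106]
4
[5, 8, 3, 106]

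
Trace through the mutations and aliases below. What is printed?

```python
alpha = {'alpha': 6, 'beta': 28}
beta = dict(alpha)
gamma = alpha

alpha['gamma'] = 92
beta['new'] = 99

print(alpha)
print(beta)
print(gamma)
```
{'alpha': 6, 'beta': 28, 'gamma': 92}
{'alpha': 6, 'beta': 28, 'new': 99}
{'alpha': 6, 'beta': 28, 'gamma': 92}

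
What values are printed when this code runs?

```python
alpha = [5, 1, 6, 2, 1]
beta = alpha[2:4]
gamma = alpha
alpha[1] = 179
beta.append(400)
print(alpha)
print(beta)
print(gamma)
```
[5, 179, 6, 2, 1]
[6, 2, 400]
[5, 179, 6, 2, 1]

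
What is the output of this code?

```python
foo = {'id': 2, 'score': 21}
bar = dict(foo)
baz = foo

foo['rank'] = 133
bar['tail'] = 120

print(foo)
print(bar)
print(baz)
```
{'id': 2, 'score': 21, 'rank': 133}
{'id': 2, 'score': 21, 'tail': 120}
{'id': 2, 'score': 21, 'rank': 133}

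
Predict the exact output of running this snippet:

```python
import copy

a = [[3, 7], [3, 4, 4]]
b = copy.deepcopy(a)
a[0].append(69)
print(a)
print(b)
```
[[3, 7, 69], [3, 4, 4]]
[[3, 7], [3, 4, 4]]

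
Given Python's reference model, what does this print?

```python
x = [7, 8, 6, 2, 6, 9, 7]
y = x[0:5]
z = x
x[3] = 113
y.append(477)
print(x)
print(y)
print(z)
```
[7, 8, 6, 113, 6, 9, 7]
[7, 8, 6, 2, 6, 477]
[7, 8, 6, 113, 6, 9, 7]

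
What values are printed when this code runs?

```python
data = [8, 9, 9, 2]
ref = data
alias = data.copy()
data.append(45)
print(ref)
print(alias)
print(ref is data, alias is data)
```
[8, 9, 9, 2, 45]
[8, 9, 9, 2]
True False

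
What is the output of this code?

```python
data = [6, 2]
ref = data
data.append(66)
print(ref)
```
[6, 2, 66]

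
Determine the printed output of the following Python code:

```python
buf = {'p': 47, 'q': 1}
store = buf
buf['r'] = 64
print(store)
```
{'p': 47, 'q': 1, 'r': 64}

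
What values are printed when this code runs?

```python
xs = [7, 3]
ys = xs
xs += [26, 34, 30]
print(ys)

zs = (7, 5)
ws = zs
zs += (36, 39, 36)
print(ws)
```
[7, 3, 26, 34, 30]
(7, 5)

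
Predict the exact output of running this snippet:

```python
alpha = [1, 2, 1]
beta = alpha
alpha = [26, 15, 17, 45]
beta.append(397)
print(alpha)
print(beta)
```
[26, 15, 17, 45]
[1, 2, 1, 397]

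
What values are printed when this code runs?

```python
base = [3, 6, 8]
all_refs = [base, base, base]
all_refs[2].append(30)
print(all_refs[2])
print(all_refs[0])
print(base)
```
[3, 6, 8, 30]
[3, 6, 8, 30]
[3, 6, 8, 30]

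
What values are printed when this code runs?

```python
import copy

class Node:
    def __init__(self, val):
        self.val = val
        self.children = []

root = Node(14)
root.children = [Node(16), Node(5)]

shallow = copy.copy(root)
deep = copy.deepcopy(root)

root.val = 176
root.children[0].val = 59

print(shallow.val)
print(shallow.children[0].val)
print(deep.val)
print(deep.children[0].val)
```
14
59
14
16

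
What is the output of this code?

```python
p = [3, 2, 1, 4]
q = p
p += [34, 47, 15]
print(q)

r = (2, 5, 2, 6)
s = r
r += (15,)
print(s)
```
[3, 2, 1, 4, 34, 47, 15]
(2, 5, 2, 6)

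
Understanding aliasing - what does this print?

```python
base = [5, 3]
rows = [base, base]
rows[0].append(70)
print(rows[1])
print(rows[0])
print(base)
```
[5, 3, 70]
[5, 3, 70]
[5, 3, 70]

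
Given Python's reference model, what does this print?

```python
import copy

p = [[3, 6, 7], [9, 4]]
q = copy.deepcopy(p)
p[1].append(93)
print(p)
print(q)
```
[[3, 6, 7], [9, 4, 93]]
[[3, 6, 7], [9, 4]]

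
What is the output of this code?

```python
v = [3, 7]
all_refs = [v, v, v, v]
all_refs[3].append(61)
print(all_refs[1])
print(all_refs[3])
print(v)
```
[3, 7, 61]
[3, 7, 61]
[3, 7, 61]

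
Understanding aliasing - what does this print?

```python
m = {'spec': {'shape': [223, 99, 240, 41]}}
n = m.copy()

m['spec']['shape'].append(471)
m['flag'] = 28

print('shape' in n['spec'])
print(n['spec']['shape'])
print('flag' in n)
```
True
[223, 99, 240, 41, 471]
False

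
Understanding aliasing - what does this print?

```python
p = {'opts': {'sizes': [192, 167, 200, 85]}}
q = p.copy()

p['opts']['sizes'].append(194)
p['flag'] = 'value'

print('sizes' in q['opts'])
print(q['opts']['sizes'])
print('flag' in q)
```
True
[192, 167, 200, 85, 194]
False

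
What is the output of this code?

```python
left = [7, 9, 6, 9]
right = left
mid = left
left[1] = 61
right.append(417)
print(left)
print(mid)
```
[7, 61, 6, 9, 417]
[7, 61, 6, 9, 417]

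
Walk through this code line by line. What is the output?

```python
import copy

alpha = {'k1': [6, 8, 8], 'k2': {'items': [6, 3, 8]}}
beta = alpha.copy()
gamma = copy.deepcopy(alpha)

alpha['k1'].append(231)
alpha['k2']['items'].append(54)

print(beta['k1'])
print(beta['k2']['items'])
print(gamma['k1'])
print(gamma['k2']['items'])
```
[6, 8, 8, 231]
[6, 3, 8, 54]
[6, 8, 8]
[6, 3, 8]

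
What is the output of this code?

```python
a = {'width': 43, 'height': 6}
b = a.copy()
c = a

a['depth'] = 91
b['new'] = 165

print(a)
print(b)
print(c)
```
{'width': 43, 'height': 6, 'depth': 91}
{'width': 43, 'height': 6, 'new': 165}
{'width': 43, 'height': 6, 'depth': 91}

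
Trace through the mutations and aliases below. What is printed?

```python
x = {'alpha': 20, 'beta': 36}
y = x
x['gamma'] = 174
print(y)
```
{'alpha': 20, 'beta': 36, 'gamma': 174}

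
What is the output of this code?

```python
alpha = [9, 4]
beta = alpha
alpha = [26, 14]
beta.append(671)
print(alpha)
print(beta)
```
[26, 14]
[9, 4, 671]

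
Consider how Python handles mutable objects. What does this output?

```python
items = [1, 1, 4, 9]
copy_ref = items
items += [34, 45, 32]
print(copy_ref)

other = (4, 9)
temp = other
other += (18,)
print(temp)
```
[1, 1, 4, 9, 34, 45, 32]
(4, 9)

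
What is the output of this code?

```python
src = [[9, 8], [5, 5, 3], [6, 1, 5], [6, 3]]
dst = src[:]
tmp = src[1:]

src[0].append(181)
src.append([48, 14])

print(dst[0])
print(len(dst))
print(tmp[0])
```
[9, 8, 181]
4
[5, 5, 3]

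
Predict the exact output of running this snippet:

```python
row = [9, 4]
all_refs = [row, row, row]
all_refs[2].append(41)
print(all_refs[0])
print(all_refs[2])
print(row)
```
[9, 4, 41]
[9, 4, 41]
[9, 4, 41]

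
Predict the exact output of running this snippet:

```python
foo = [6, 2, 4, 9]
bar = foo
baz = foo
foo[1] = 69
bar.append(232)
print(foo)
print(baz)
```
[6, 69, 4, 9, 232]
[6, 69, 4, 9, 232]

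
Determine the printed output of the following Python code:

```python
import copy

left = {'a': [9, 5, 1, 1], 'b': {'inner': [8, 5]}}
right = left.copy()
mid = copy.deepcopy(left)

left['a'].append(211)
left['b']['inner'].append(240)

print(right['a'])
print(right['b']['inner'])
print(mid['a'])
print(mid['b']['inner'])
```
[9, 5, 1, 1, 211]
[8, 5, 240]
[9, 5, 1, 1]
[8, 5]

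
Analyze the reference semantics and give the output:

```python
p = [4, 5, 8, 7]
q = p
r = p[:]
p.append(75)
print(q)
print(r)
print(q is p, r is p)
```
[4, 5, 8, 7, 75]
[4, 5, 8, 7]
True False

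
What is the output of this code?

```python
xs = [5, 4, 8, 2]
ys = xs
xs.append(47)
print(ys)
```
[5, 4, 8, 2, 47]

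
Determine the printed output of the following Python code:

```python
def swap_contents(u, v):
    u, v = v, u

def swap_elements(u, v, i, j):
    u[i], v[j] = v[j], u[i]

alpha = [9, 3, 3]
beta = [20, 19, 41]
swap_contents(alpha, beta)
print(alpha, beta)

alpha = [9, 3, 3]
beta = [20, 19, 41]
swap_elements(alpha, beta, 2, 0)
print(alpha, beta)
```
[9, 3, 3] [20, 19, 41]
[9, 3, 20] [3, 19, 41]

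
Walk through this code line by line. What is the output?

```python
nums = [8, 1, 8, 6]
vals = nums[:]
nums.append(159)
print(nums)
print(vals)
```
[8, 1, 8, 6, 159]
[8, 1, 8, 6]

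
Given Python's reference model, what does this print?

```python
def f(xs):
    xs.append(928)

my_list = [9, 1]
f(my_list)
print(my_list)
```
[9, 1, 928]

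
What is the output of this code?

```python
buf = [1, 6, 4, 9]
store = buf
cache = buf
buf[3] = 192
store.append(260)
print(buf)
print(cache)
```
[1, 6, 4, 192, 260]
[1, 6, 4, 192, 260]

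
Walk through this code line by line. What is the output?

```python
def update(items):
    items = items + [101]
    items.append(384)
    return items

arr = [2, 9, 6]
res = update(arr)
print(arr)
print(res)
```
[2, 9, 6]
[2, 9, 6, 101, 384]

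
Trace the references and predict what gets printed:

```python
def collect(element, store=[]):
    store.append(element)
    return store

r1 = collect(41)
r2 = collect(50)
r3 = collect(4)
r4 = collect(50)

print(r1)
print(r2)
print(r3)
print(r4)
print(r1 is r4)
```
[41, 50, 4, 50]
[41, 50, 4, 50]
[41, 50, 4, 50]
[41, 50, 4, 50]
True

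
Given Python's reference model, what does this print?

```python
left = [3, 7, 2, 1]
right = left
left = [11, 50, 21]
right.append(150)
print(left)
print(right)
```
[11, 50, 21]
[3, 7, 2, 1, 150]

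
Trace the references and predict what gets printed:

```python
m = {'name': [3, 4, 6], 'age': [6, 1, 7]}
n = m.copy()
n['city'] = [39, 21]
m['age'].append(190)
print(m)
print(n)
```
{'name': [3, 4, 6], 'age': [6, 1, 7, 190]}
{'name': [3, 4, 6], 'age': [6, 1, 7, 190], 'city': [39, 21]}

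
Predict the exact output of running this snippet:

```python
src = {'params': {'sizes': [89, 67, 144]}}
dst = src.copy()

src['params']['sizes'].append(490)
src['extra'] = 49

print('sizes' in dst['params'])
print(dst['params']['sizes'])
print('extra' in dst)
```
True
[89, 67, 144, 490]
False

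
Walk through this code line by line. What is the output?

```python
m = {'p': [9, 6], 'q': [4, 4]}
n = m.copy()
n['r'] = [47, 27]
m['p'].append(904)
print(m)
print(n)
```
{'p': [9, 6, 904], 'q': [4, 4]}
{'p': [9, 6, 904], 'q': [4, 4], 'r': [47, 27]}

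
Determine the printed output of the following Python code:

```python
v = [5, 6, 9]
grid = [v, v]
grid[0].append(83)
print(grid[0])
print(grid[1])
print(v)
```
[5, 6, 9, 83]
[5, 6, 9, 83]
[5, 6, 9, 83]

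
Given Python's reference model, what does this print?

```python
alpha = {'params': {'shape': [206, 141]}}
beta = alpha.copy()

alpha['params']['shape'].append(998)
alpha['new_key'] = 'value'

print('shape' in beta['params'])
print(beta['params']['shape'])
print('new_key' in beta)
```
True
[206, 141, 998]
False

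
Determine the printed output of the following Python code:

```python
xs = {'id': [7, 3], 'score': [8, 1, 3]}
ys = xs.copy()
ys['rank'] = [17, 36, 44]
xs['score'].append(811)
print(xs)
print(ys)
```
{'id': [7, 3], 'score': [8, 1, 3, 811]}
{'id': [7, 3], 'score': [8, 1, 3, 811], 'rank': [17, 36, 44]}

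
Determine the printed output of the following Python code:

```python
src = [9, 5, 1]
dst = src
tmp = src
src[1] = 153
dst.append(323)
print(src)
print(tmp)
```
[9, 153, 1, 323]
[9, 153, 1, 323]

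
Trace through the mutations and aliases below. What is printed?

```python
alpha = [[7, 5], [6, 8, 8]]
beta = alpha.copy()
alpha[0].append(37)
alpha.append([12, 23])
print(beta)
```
[[7, 5, 37], [6, 8, 8]]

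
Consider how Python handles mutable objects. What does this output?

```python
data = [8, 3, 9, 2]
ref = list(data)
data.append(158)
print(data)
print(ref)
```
[8, 3, 9, 2, 158]
[8, 3, 9, 2]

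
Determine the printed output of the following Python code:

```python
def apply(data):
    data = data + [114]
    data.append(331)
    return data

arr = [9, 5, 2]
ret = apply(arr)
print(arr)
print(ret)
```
[9, 5, 2]
[9, 5, 2, 114, 331]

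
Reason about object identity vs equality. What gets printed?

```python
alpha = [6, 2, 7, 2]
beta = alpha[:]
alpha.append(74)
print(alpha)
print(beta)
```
[6, 2, 7, 2, 74]
[6, 2, 7, 2]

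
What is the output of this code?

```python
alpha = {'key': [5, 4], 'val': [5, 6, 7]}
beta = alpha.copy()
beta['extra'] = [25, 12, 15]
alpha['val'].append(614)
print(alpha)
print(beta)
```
{'key': [5, 4], 'val': [5, 6, 7, 614]}
{'key': [5, 4], 'val': [5, 6, 7, 614], 'extra': [25, 12, 15]}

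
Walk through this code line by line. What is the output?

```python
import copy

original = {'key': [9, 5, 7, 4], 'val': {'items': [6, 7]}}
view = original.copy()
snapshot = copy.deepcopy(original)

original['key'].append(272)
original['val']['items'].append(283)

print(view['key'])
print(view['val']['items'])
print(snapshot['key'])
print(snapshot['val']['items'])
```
[9, 5, 7, 4, 272]
[6, 7, 283]
[9, 5, 7, 4]
[6, 7]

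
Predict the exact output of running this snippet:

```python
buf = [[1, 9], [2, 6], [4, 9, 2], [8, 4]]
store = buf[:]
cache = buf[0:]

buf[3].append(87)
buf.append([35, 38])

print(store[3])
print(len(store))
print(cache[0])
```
[8, 4, 87]
4
[1, 9]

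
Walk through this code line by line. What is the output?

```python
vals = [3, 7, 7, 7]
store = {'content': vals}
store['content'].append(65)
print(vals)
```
[3, 7, 7, 7, 65]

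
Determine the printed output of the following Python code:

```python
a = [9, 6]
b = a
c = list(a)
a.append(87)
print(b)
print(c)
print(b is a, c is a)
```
[9, 6, 87]
[9, 6]
True False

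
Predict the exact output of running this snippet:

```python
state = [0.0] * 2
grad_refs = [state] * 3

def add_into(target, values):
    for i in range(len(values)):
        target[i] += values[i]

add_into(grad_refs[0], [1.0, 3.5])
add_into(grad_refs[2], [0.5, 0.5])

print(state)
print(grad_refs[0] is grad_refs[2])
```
[1.5, 4.0]
True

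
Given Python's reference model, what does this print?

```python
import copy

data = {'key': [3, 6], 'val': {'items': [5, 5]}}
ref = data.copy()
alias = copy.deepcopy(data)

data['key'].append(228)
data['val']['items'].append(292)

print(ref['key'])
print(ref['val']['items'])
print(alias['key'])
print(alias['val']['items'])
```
[3, 6, 228]
[5, 5, 292]
[3, 6]
[5, 5]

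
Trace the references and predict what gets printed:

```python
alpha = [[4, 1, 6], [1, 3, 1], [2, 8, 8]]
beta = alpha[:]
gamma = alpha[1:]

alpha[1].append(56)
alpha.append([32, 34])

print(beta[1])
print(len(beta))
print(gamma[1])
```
[1, 3, 1, 56]
3
[2, 8, 8]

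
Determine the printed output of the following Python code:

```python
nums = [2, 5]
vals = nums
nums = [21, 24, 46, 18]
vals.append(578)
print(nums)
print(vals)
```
[21, 24, 46, 18]
[2, 5, 578]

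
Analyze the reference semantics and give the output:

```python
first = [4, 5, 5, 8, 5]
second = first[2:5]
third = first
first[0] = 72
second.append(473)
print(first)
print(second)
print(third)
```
[72, 5, 5, 8, 5]
[5, 8, 5, 473]
[72, 5, 5, 8, 5]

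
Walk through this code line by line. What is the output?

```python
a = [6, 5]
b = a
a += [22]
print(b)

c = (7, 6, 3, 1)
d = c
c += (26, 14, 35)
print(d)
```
[6, 5, 22]
(7, 6, 3, 1)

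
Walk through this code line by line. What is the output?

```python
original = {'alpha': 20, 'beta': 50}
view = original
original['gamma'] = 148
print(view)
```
{'alpha': 20, 'beta': 50, 'gamma': 148}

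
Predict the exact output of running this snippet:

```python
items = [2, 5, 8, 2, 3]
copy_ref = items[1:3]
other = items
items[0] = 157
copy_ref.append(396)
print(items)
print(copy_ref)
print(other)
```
[157, 5, 8, 2, 3]
[5, 8, 396]
[157, 5, 8, 2, 3]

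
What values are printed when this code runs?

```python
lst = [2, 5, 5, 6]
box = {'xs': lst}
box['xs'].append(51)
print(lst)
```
[2, 5, 5, 6, 51]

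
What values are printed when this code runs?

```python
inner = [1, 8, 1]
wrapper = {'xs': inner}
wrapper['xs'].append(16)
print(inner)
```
[1, 8, 1, 16]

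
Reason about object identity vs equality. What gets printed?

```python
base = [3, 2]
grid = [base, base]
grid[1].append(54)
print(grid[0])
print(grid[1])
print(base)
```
[3, 2, 54]
[3, 2, 54]
[3, 2, 54]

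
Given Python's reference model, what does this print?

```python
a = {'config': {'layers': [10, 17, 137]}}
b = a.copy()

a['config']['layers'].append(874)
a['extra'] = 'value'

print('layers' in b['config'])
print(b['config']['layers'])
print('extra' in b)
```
True
[10, 17, 137, 874]
False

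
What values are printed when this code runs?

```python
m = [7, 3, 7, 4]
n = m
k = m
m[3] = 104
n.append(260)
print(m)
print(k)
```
[7, 3, 7, 104, 260]
[7, 3, 7, 104, 260]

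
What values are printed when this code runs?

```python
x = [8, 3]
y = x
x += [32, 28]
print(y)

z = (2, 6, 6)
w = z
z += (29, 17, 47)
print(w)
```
[8, 3, 32, 28]
(2, 6, 6)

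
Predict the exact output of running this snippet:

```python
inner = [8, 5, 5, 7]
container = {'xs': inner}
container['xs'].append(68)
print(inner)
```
[8, 5, 5, 7, 68]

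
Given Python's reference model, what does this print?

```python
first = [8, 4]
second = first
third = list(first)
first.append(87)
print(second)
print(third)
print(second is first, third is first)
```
[8, 4, 87]
[8, 4]
True False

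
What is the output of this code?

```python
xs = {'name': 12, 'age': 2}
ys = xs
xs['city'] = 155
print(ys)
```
{'name': 12, 'age': 2, 'city': 155}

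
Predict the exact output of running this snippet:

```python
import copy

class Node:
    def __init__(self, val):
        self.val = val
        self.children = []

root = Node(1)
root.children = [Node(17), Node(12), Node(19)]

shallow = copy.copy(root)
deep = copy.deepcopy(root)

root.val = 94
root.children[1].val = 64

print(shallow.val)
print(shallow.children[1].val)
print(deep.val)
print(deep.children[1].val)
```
1
64
1
12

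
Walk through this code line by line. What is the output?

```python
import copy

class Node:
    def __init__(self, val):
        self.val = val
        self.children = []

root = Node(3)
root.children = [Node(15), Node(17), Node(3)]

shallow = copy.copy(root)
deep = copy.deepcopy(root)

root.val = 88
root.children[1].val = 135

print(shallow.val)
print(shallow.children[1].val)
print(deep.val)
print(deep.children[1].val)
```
3
135
3
17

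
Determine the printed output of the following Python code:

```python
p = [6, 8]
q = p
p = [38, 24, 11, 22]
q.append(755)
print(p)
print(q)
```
[38, 24, 11, 22]
[6, 8, 755]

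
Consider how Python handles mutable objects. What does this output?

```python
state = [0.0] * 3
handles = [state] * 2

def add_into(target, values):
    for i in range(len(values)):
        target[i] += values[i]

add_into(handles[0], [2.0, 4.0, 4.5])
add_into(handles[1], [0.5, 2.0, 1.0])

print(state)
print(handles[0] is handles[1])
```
[2.5, 6.0, 5.5]
True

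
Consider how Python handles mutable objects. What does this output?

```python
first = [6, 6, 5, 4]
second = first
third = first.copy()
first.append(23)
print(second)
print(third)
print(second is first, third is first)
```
[6, 6, 5, 4, 23]
[6, 6, 5, 4]
True False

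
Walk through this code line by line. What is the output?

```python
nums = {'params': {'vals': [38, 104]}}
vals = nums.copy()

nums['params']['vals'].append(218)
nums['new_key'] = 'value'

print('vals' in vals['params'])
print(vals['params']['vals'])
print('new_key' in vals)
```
True
[38, 104, 218]
False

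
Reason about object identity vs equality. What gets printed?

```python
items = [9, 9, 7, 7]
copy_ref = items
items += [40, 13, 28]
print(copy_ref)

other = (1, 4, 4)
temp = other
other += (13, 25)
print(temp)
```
[9, 9, 7, 7, 40, 13, 28]
(1, 4, 4)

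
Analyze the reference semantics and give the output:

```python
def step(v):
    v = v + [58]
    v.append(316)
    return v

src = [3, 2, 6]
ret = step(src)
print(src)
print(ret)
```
[3, 2, 6]
[3, 2, 6, 58, 316]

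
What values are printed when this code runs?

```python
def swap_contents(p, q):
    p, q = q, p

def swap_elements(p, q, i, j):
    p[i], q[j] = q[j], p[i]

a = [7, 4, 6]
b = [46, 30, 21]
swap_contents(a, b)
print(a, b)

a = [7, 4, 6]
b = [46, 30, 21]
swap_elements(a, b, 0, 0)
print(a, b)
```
[7, 4, 6] [46, 30, 21]
[46, 4, 6] [7, 30, 21]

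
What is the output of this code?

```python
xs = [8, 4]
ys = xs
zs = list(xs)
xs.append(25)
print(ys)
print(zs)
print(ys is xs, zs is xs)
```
[8, 4, 25]
[8, 4]
True False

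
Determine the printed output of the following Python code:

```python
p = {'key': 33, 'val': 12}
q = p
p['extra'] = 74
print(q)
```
{'key': 33, 'val': 12, 'extra': 74}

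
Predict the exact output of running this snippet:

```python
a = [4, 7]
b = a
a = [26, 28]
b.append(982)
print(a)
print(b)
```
[26, 28]
[4, 7, 982]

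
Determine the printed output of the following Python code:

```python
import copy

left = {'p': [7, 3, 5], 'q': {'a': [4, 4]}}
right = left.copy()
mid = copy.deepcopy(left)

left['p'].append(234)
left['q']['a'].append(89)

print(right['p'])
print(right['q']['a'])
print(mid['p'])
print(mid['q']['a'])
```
[7, 3, 5, 234]
[4, 4, 89]
[7, 3, 5]
[4, 4]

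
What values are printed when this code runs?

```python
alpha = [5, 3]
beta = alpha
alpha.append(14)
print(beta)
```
[5, 3, 14]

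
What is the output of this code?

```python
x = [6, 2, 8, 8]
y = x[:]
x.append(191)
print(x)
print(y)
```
[6, 2, 8, 8, 191]
[6, 2, 8, 8]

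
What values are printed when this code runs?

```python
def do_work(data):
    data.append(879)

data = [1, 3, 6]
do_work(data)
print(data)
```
[1, 3, 6, 879]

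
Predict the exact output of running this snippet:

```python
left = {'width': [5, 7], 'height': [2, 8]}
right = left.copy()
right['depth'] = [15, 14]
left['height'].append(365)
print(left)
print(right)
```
{'width': [5, 7], 'height': [2, 8, 365]}
{'width': [5, 7], 'height': [2, 8, 365], 'depth': [15, 14]}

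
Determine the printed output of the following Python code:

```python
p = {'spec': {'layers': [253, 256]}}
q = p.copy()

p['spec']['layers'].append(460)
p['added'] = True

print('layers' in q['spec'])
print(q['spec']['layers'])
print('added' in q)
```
True
[253, 256, 460]
False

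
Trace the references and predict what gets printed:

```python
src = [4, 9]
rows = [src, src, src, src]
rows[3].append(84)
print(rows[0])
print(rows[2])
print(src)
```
[4, 9, 84]
[4, 9, 84]
[4, 9, 84]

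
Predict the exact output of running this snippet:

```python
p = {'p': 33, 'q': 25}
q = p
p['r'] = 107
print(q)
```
{'p': 33, 'q': 25, 'r': 107}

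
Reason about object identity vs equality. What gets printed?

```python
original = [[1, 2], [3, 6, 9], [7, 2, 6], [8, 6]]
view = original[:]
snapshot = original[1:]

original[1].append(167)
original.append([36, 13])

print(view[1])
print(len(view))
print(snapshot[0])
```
[3, 6, 9, 167]
4
[3, 6, 9, 167]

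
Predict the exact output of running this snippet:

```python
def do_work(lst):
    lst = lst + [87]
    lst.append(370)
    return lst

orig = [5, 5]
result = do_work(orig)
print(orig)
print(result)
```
[5, 5]
[5, 5, 87, 370]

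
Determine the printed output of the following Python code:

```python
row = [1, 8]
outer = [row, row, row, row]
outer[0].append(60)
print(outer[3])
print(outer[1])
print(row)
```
[1, 8, 60]
[1, 8, 60]
[1, 8, 60]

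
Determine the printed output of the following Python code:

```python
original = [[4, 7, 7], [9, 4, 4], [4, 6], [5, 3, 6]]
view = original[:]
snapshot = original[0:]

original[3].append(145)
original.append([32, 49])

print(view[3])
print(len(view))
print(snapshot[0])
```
[5, 3, 6, 145]
4
[4, 7, 7]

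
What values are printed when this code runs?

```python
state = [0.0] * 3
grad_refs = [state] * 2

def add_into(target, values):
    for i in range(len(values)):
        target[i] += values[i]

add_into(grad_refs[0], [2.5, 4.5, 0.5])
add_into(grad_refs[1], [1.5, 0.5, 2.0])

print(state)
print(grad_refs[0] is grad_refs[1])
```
[4.0, 5.0, 2.5]
True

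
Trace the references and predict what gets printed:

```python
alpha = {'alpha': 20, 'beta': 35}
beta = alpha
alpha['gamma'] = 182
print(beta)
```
{'alpha': 20, 'beta': 35, 'gamma': 182}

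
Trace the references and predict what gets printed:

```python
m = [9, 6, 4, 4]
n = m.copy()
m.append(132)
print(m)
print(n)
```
[9, 6, 4, 4, 132]
[9, 6, 4, 4]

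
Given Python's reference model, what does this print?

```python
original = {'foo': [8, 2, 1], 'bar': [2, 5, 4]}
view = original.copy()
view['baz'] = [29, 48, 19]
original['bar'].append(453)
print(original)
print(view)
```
{'foo': [8, 2, 1], 'bar': [2, 5, 4, 453]}
{'foo': [8, 2, 1], 'bar': [2, 5, 4, 453], 'baz': [29, 48, 19]}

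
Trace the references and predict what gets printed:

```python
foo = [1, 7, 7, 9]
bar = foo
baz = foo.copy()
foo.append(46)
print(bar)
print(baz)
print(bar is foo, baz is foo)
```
[1, 7, 7, 9, 46]
[1, 7, 7, 9]
True False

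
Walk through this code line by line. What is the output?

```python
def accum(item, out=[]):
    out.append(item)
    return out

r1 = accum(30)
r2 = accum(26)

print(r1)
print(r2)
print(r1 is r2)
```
[30, 26]
[30, 26]
True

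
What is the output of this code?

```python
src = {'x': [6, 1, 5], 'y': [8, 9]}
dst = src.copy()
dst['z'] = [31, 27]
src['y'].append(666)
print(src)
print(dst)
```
{'x': [6, 1, 5], 'y': [8, 9, 666]}
{'x': [6, 1, 5], 'y': [8, 9, 666], 'z': [31, 27]}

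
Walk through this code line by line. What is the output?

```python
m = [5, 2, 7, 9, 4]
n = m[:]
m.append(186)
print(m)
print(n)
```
[5, 2, 7, 9, 4, 186]
[5, 2, 7, 9, 4]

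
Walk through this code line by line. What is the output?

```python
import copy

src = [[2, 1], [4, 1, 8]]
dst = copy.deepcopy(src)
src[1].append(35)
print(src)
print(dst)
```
[[2, 1], [4, 1, 8, 35]]
[[2, 1], [4, 1, 8]]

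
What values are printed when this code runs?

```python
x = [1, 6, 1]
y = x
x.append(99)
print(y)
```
[1, 6, 1, 99]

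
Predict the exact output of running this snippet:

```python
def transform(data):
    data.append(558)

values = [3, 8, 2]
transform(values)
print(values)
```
[3, 8, 2, 558]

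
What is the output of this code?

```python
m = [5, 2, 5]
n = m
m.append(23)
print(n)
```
[5, 2, 5, 23]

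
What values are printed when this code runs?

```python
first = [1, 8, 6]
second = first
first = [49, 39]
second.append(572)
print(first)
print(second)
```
[49, 39]
[1, 8, 6, 572]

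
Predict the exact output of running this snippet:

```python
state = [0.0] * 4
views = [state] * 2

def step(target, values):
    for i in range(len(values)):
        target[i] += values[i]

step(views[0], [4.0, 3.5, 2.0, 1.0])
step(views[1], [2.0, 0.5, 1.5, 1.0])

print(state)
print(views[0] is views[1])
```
[6.0, 4.0, 3.5, 2.0]
True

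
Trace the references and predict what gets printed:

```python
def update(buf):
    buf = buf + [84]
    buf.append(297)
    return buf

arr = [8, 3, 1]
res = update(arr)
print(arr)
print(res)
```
[8, 3, 1]
[8, 3, 1, 84, 297]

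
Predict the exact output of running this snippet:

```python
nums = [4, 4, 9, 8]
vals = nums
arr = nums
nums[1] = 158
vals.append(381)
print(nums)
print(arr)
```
[4, 158, 9, 8, 381]
[4, 158, 9, 8, 381]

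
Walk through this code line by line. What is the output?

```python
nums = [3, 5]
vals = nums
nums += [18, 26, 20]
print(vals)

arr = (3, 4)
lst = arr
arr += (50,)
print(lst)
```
[3, 5, 18, 26, 20]
(3, 4)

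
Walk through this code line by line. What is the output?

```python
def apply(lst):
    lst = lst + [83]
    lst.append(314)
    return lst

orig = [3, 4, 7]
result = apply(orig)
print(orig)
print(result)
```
[3, 4, 7]
[3, 4, 7, 83, 314]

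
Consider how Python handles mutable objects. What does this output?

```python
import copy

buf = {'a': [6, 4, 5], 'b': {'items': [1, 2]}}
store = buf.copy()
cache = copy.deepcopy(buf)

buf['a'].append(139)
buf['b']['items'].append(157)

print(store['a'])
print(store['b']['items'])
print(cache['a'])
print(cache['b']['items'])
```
[6, 4, 5, 139]
[1, 2, 157]
[6, 4, 5]
[1, 2]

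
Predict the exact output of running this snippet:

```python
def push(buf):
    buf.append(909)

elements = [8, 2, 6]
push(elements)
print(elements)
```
[8, 2, 6, 909]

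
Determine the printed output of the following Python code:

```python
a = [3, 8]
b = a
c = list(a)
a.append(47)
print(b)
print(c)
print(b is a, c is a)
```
[3, 8, 47]
[3, 8]
True False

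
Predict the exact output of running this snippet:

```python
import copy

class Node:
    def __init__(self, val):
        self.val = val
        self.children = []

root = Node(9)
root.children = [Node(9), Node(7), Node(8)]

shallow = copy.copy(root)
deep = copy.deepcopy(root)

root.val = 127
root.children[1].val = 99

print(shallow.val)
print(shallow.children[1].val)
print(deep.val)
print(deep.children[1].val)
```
9
99
9
7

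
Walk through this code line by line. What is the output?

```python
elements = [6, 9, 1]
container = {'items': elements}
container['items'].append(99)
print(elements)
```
[6, 9, 1, 99]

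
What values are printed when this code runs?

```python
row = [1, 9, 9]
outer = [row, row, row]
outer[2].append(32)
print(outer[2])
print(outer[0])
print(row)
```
[1, 9, 9, 32]
[1, 9, 9, 32]
[1, 9, 9, 32]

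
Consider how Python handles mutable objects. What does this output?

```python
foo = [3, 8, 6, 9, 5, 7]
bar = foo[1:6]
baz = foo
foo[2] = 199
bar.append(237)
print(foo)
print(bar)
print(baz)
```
[3, 8, 199, 9, 5, 7]
[8, 6, 9, 5, 7, 237]
[3, 8, 199, 9, 5, 7]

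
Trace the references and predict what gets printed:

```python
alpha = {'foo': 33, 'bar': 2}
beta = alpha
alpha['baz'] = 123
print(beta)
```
{'foo': 33, 'bar': 2, 'baz': 123}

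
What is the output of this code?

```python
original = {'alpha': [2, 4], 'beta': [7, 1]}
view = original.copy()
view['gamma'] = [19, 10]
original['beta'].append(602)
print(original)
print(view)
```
{'alpha': [2, 4], 'beta': [7, 1, 602]}
{'alpha': [2, 4], 'beta': [7, 1, 602], 'gamma': [19, 10]}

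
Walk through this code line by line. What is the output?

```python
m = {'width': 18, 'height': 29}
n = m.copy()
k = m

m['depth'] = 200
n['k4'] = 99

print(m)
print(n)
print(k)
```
{'width': 18, 'height': 29, 'depth': 200}
{'width': 18, 'height': 29, 'k4': 99}
{'width': 18, 'height': 29, 'depth': 200}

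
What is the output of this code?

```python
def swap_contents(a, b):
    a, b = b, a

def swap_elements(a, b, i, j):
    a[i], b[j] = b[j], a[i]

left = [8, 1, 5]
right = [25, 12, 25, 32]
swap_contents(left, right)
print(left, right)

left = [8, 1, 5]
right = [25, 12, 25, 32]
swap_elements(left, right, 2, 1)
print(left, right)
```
[8, 1, 5] [25, 12, 25, 32]
[8, 1, 12] [25, 5, 25, 32]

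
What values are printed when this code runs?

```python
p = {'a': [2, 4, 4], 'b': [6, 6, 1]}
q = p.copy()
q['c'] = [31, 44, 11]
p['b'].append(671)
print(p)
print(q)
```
{'a': [2, 4, 4], 'b': [6, 6, 1, 671]}
{'a': [2, 4, 4], 'b': [6, 6, 1, 671], 'c': [31, 44, 11]}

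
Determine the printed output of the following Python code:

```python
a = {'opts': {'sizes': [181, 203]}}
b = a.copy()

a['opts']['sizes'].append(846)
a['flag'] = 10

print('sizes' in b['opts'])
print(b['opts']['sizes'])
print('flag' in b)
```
True
[181, 203, 846]
False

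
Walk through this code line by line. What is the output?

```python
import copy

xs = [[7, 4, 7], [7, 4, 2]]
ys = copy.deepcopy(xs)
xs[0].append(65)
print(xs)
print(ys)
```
[[7, 4, 7, 65], [7, 4, 2]]
[[7, 4, 7], [7, 4, 2]]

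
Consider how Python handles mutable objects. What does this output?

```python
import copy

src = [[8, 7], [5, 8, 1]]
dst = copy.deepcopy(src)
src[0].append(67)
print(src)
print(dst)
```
[[8, 7, 67], [5, 8, 1]]
[[8, 7], [5, 8, 1]]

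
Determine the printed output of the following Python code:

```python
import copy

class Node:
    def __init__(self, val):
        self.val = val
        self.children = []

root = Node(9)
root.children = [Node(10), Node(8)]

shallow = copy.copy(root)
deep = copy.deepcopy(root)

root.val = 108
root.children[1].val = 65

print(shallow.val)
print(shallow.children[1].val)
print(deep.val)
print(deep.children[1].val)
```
9
65
9
8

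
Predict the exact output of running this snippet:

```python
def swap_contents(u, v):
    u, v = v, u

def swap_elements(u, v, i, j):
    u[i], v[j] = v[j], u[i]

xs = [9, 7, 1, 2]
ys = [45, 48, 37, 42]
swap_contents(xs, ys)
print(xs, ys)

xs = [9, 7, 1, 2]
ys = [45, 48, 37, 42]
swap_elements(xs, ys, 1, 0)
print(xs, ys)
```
[9, 7, 1, 2] [45, 48, 37, 42]
[9, 45, 1, 2] [7, 48, 37, 42]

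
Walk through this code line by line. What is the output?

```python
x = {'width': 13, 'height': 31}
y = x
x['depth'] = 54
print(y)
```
{'width': 13, 'height': 31, 'depth': 54}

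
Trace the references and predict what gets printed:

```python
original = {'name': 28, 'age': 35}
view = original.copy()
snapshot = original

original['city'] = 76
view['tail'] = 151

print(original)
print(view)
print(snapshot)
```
{'name': 28, 'age': 35, 'city': 76}
{'name': 28, 'age': 35, 'tail': 151}
{'name': 28, 'age': 35, 'city': 76}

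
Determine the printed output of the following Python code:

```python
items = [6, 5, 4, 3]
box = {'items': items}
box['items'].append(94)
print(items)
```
[6, 5, 4, 3, 94]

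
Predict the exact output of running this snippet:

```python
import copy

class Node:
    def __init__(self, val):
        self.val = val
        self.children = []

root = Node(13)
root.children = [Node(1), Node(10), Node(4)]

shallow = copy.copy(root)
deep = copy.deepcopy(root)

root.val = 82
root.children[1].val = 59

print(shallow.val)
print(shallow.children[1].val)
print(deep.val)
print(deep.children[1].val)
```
13
59
13
10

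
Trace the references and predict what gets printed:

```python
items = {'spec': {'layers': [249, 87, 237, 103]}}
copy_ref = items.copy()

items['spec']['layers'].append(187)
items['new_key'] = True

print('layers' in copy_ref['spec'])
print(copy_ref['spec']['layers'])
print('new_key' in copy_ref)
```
True
[249, 87, 237, 103, 187]
False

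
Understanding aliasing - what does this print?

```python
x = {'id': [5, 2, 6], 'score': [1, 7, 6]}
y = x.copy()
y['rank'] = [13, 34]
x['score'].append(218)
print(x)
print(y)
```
{'id': [5, 2, 6], 'score': [1, 7, 6, 218]}
{'id': [5, 2, 6], 'score': [1, 7, 6, 218], 'rank': [13, 34]}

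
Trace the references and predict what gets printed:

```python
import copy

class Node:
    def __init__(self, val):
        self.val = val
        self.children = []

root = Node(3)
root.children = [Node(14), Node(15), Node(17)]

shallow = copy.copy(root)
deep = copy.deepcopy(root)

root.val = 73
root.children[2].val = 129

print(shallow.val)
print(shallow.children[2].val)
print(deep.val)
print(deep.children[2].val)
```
3
129
3
17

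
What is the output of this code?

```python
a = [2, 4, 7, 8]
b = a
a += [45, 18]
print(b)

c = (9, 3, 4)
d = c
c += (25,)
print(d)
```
[2, 4, 7, 8, 45, 18]
(9, 3, 4)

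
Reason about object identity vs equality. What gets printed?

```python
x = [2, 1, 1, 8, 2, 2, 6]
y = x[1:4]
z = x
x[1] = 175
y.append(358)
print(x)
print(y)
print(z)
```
[2, 175, 1, 8, 2, 2, 6]
[1, 1, 8, 358]
[2, 175, 1, 8, 2, 2, 6]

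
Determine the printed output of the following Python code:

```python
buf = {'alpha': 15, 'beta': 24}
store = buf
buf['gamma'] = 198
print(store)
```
{'alpha': 15, 'beta': 24, 'gamma': 198}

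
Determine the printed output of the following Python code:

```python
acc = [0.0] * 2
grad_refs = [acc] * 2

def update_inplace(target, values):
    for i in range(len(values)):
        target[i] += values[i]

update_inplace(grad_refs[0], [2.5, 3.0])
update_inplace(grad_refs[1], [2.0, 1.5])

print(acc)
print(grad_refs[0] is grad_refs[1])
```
[4.5, 4.5]
True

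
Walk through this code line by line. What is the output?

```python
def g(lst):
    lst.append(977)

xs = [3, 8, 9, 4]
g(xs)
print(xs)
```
[3, 8, 9, 4, 977]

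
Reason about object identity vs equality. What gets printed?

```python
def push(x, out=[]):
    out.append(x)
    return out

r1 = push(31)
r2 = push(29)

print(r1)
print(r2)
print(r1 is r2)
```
[31, 29]
[31, 29]
True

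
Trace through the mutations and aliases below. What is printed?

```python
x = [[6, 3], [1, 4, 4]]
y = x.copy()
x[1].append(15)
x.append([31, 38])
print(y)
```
[[6, 3], [1, 4, 4, 15]]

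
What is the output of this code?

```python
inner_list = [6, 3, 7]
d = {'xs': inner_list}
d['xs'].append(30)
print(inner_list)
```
[6, 3, 7, 30]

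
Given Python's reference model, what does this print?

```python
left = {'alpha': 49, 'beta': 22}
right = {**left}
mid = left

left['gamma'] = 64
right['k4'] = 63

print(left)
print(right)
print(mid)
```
{'alpha': 49, 'beta': 22, 'gamma': 64}
{'alpha': 49, 'beta': 22, 'k4': 63}
{'alpha': 49, 'beta': 22, 'gamma': 64}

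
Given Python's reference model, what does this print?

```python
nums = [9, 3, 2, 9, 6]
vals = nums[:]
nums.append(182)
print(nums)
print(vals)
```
[9, 3, 2, 9, 6, 182]
[9, 3, 2, 9, 6]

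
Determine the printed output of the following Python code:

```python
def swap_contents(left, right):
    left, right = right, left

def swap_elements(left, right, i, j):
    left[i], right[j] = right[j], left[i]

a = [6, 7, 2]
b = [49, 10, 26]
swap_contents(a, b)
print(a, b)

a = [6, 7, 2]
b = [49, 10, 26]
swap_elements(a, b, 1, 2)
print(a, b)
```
[6, 7, 2] [49, 10, 26]
[6, 26, 2] [49, 10, 7]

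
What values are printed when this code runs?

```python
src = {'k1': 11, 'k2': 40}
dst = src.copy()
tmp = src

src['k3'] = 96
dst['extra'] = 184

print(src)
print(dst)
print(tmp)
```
{'k1': 11, 'k2': 40, 'k3': 96}
{'k1': 11, 'k2': 40, 'extra': 184}
{'k1': 11, 'k2': 40, 'k3': 96}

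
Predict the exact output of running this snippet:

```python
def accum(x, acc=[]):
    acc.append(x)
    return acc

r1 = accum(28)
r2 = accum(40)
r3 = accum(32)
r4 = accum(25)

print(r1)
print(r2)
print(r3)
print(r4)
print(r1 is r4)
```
[28, 40, 32, 25]
[28, 40, 32, 25]
[28, 40, 32, 25]
[28, 40, 32, 25]
True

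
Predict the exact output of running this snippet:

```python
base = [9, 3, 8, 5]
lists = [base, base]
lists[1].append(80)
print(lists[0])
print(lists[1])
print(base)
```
[9, 3, 8, 5, 80]
[9, 3, 8, 5, 80]
[9, 3, 8, 5, 80]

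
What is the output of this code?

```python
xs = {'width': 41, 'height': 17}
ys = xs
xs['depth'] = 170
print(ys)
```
{'width': 41, 'height': 17, 'depth': 170}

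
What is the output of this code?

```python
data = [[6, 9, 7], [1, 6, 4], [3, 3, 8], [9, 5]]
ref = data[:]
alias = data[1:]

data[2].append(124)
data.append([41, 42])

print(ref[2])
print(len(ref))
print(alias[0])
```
[3, 3, 8, 124]
4
[1, 6, 4]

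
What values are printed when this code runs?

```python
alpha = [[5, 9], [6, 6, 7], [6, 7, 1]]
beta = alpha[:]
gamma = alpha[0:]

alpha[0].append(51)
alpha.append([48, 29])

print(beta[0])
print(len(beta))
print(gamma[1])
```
[5, 9, 51]
3
[6, 6, 7]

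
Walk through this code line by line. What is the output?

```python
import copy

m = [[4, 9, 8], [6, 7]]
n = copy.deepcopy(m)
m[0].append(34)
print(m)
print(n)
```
[[4, 9, 8, 34], [6, 7]]
[[4, 9, 8], [6, 7]]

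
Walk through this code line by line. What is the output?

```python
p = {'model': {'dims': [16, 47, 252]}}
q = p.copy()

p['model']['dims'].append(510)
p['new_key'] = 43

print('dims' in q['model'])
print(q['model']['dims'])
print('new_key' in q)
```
True
[16, 47, 252, 510]
False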